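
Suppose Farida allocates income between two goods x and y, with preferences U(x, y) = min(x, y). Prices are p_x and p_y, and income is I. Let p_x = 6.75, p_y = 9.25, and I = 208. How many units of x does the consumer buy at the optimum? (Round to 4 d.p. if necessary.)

x* = 13

With perfect complements, no substitution: consume in ratio x:y = 1:1.
Budget: p_x·x + p_y·x = I, so (p_x + p_y)·x = I.
Demand: x*(p_x,p_y,I) = I/(p_x + p_y), y* = I/(p_x + p_y).
Here 6.75 + 9.25 = 16, giving x* = 13.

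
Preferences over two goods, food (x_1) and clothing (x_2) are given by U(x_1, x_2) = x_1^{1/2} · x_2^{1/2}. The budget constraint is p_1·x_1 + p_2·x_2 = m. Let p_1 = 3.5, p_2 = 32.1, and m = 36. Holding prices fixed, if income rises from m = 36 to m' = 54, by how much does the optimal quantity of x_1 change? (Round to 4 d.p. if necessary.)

Tangency: MRS = x_2/x_1 = p_1/p_2.
So 0.5·p_2·x_2 = 0.5·p_1·x_1; combined with the budget, a share 0.5 of income goes to x_1.
Demand: x_1*(p_1,p_2,m) = 0.5·m/p_1 and x_2* = 0.5·m/p_2.
At p_1=3.5, p_2=32.1, m=36: x_1* = 0.5·36/3.5 = 5.1429.
At m' = 54: x_1* = 7.7143. Change: 7.7143 − 5.1429 = 2.5714.

Δx_1* = 2.5714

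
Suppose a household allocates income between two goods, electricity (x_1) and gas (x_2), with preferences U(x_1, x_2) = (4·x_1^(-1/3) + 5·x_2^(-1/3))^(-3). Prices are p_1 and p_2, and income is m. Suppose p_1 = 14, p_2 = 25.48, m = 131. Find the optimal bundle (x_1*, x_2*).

MRS = MU_x_1/MU_x_2 = (4/5)·(x_2/x_1)^(4/3). Set equal to p_1/p_2.
Solve for the ratio: x_2/x_1 = [(5/4)·p_1/p_2]^(0.75).
Substitute x_2 = (x_2/x_1)·x_1 into the budget: x_1* = m/(p_1 + p_2·(x_2/x_1)).
Numerically x_2/x_1 = 0.754447, so x_1* = 131/(14 + 25.48·0.754447) = 3.943 and x_2* = 0.754447·3.943 = 2.9748.

x_1* = 3.943, x_2* = 2.9748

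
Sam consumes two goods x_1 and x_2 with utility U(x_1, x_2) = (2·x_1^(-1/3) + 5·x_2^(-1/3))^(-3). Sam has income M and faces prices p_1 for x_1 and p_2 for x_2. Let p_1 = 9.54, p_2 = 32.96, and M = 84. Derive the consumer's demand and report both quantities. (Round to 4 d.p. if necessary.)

x_1* = 2.3729, x_2* = 1.8617

MRS = MU_x_1/MU_x_2 = (2/5)·(x_2/x_1)^(4/3). Set equal to p_1/p_2.
Solve for the ratio: x_2/x_1 = [(5/2)·p_1/p_2]^(0.75).
With the ratio pinned down, the budget gives x_1* = M/(p_1 + p_2·(x_2/x_1)) and x_2* = (x_2/x_1)·x_1*.
Numerically x_2/x_1 = 0.784559, so x_1* = 84/(9.54 + 32.96·0.784559) = 2.3729 and x_2* = 0.784559·2.3729 = 1.8617.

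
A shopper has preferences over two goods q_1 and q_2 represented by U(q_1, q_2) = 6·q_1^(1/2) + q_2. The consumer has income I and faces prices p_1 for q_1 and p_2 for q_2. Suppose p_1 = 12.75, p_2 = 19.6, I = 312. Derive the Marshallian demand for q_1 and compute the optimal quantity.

Solve: √q_1 = 3·p_2/p_1, so q_1*(p_1,p_2) = (3·p_2/p_1)², and q_2* = (I − p_1·q_1*)/p_2.
Plugging in: q_1* = (3·19.6/12.75)² = 21.2684.

q_1* = 21.2684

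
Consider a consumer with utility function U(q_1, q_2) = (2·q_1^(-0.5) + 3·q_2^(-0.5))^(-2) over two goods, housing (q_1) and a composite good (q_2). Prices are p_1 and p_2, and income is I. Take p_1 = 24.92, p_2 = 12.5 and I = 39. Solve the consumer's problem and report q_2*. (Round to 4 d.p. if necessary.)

q_2* = 1.5915

MRS = MU_q_1/MU_q_2 = (2/3)·(q_2/q_1)^(1.5). Set equal to p_1/p_2.
Hence q_2/q_1 = ((3/2)·p_1/p_2)^(1/(1.5)), i.e. raised to the 2/3 power.
Substitute q_2 = (q_2/q_1)·q_1 into the budget: q_1* = I/(p_1 + p_2·(q_2/q_1)).
Numerically q_2/q_1 = 2.075644, so q_1* = 39/(24.92 + 12.5·2.075644) = 0.7667 and q_2* = 2.075644·0.7667 = 1.5915.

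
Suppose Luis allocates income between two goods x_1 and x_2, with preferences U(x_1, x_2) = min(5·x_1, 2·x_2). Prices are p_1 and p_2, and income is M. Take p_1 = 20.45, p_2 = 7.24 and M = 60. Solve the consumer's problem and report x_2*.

x_2* = 3.8911

With perfect complements, no substitution: consume in ratio x_1:x_2 = 2:5.
Budget: p_1·x_1 + p_2·(5/2)·x_1 = M, so (2·p_1 + 5·p_2)·x_1 = 2·M.
Demand: x_1*(p_1,p_2,M) = 2·M/(2·p_1 + 5·p_2), x_2* = 5·M/(2·p_1 + 5·p_2).
Here 2·20.45 + 5·7.24 = 77.1, giving x_2* = 3.8911.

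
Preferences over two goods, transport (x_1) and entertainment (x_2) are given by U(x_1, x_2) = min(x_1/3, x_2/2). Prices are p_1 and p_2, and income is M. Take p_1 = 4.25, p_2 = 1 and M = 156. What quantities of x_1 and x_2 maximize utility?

x_1* = 31.7288, x_2* = 21.1525

Leontief preferences: the optimum is at the kink where x_1/3 = x_2/2, i.e. x_2 = (2/3)·x_1.
Budget: p_1·x_1 + p_2·(2/3)·x_1 = M, so (3·p_1 + 2·p_2)·x_1 = 3·M.
Demand: x_1*(p_1,p_2,M) = 3·M/(3·p_1 + 2·p_2), x_2* = 2·M/(3·p_1 + 2·p_2).
Here 3·4.25 + 2·1 = 14.75, giving x_1* = 31.7288 and x_2* = 21.1525.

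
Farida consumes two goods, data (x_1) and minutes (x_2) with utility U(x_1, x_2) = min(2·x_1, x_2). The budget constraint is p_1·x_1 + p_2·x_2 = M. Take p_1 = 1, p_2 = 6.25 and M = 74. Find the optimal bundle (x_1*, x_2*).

x_1* = 5.4815, x_2* = 10.963

With perfect complements, no substitution: consume in ratio x_1:x_2 = 1:2.
Budget: p_1·x_1 + p_2·2·x_1 = M, so (p_1 + 2·p_2)·x_1 = M.
Demand: x_1*(p_1,p_2,M) = M/(p_1 + 2·p_2), x_2* = 2·M/(p_1 + 2·p_2).
Here 1 + 2·6.25 = 13.5, giving x_1* = 5.4815 and x_2* = 10.963.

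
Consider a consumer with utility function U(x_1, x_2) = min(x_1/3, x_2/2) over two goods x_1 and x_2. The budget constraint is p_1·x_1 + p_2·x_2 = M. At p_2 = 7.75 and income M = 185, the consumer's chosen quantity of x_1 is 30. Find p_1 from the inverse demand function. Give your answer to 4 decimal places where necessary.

With perfect complements, no substitution: consume in ratio x_1:x_2 = 3:2.
Budget: p_1·x_1 + p_2·(2/3)·x_1 = M, so (3·p_1 + 2·p_2)·x_1 = 3·M.
Demand: x_1*(p_1,p_2,M) = 3·M/(3·p_1 + 2·p_2), x_2* = 2·M/(3·p_1 + 2·p_2).
Set x_1* = 30 in the demand function and solve for p_1: p_1 = 1.

p_1 = 1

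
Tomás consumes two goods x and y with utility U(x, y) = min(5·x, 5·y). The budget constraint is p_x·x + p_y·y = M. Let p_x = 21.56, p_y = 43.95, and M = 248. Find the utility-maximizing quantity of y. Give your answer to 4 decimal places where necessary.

With perfect complements, no substitution: consume in ratio x:y = 5:5.
Budget: p_x·x + p_y·x = M, so (5·p_x + 5·p_y)·x = 5·M.
Demand: x*(p_x,p_y,M) = 5·M/(5·p_x + 5·p_y), y* = 5·M/(5·p_x + 5·p_y).
Here 5·21.56 + 5·43.95 = 327.55, giving y* = 3.7857.

y* = 3.7857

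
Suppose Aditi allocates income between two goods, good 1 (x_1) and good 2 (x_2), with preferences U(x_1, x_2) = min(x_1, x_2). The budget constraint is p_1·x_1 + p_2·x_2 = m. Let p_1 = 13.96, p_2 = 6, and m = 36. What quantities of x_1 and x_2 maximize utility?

With perfect complements, no substitution: consume in ratio x_1:x_2 = 1:1.
Budget: p_1·x_1 + p_2·x_1 = m, so (p_1 + p_2)·x_1 = m.
Demand: x_1*(p_1,p_2,m) = m/(p_1 + p_2), x_2* = m/(p_1 + p_2).
Here 13.96 + 6 = 19.96, giving x_1* = 1.8036 and x_2* = 1.8036.

x_1* = 1.8036, x_2* = 1.8036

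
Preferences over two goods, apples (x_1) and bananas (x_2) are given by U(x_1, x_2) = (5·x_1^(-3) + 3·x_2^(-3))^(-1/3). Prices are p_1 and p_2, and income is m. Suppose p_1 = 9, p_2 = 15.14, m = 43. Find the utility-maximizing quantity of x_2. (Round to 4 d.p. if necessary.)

x_2* = 1.6053

Numerically x_2/x_1 = 0.7728, so x_1* = 43/(9 + 15.14·0.7728) = 2.0773 and x_2* = 0.7728·2.0773 = 1.6053.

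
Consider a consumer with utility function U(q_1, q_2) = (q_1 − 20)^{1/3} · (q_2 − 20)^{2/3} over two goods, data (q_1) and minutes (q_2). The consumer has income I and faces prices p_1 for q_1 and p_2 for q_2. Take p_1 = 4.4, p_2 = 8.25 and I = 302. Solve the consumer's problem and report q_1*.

q_1* = 23.7121

Let q_1' = q_1−20, q_2' = q_2−20. MRS = (1/2)·q_2'/q_1' = p_1/p_2.
Substituting into the budget: q_1* = 20 + 1/3·(I − 20·p_1 − 20·p_2)/p_1, and q_2* = 20 + 2/3·(…)/p_2.
Discretionary income = 302 − 20·4.4 − 20·8.25 = 49; q_1* = 20 + 1/3·49/4.4 = 23.7121.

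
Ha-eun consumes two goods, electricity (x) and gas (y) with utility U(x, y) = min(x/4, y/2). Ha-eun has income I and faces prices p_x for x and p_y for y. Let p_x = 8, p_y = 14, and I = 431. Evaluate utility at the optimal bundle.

V = 7.1833

Demand: x*(p_x,p_y,I) = 4·I/(4·p_x + 2·p_y), y* = 2·I/(4·p_x + 2·p_y).
Here 4·8 + 2·14 = 60, giving x* = 28.7333 and y* = 14.3667.
Utility at the optimum: U(28.7333, 14.3667) = 7.1833.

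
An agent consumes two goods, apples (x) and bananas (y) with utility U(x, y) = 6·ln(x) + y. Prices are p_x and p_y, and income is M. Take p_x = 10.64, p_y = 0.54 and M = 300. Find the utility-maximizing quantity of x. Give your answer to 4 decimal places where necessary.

x* = 0.3045

MU_x = 6/x, MU_y = 1. Tangency: 6/x = p_x/p_y.
So x*(p_x,p_y) = 6·p_y/p_x, independent of income; and y* = (M − 6·p_y)/p_y.
At the given prices: x* = 6·0.54/10.64 = 0.3045.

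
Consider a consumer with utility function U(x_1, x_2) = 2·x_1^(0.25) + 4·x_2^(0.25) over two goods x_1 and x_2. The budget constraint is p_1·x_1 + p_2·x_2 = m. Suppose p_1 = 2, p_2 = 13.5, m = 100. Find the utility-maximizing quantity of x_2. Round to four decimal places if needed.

x_2* = 4.2328

MRS = MU_x_1/MU_x_2 = (1/2)·(x_2/x_1)^(0.75). Set equal to p_1/p_2.
Solve for the ratio: x_2/x_1 = [2·p_1/p_2]^(4/3).
Substitute x_2 = (x_2/x_1)·x_1 into the budget: x_1* = m/(p_1 + p_2·(x_2/x_1)).
Numerically x_2/x_1 = 0.197531, so x_1* = 100/(2 + 13.5·0.197531) = 21.4286 and x_2* = 0.197531·21.4286 = 4.2328.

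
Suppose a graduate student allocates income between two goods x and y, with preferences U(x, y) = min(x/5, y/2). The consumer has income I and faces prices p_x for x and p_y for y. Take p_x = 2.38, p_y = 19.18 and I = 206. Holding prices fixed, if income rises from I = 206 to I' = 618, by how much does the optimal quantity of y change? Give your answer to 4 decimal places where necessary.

Leontief preferences: the optimum is at the kink where x/5 = y/2, i.e. y = (2/5)·x.
Budget: p_x·x + p_y·(2/5)·x = I, so (5·p_x + 2·p_y)·x = 5·I.
Demand: x*(p_x,p_y,I) = 5·I/(5·p_x + 2·p_y), y* = 2·I/(5·p_x + 2·p_y).
Here 5·2.38 + 2·19.18 = 50.26, giving y* = 8.1974.
At I' = 618: y* = 24.5921. Change: 24.5921 − 8.1974 = 16.3947.

Δy* = 16.3947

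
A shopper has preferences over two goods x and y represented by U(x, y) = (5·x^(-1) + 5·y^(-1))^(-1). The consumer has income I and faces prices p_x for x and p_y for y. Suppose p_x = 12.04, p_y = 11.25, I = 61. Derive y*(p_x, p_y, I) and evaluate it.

y* = 2.6651

MU_x ∝ 5·x^(-2), MU_y ∝ 5·y^(-2), so MRS = (y/x)^(2) = p_x/p_y.
Hence y/x = (p_x/p_y)^(1/(2)), i.e. raised to the 0.5 power.
Substitute y = (y/x)·x into the budget: x* = I/(p_x + p_y·(y/x)).
Numerically y/x = 1.034515, so x* = 61/(12.04 + 11.25·1.034515) = 2.5762 and y* = 1.034515·2.5762 = 2.6651.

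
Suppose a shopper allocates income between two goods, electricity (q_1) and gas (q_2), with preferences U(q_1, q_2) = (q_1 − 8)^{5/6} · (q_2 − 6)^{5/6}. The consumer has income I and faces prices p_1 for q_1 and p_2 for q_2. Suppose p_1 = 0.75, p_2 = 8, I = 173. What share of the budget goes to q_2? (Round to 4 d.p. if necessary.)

Substituting into the budget: q_1* = 8 + 0.5·(I − 8·p_1 − 6·p_2)/p_1, and q_2* = 6 + 0.5·(…)/p_2.
Discretionary income = 173 − 8·0.75 − 6·8 = 119; q_1* = 8 + 0.5·119/0.75 = 87.3333; q_2* = 6 + 0.5·119/8 = 13.4375.
Expenditure on q_2: 8·13.4375 = 107.5; share = 0.6214.

share on q_2 = 0.6214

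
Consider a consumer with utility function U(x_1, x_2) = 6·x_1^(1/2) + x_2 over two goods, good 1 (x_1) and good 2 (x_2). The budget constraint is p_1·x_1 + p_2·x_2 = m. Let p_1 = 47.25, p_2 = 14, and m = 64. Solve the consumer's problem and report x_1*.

Set MRS = p_1/p_2: 3·x_1^(−1/2) = p_1/p_2.
Thus x_1* = (3·p_2/p_1)² — independent of m — with the rest of income spent on x_2.
Plugging in: x_1* = (3·14/47.25)² = 0.7901.

x_1* = 0.7901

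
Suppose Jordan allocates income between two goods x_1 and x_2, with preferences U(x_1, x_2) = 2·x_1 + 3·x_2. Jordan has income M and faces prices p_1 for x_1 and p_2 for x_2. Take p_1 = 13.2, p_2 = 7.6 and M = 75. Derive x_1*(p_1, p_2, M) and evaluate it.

x_2 gives more utility per dollar, so spend all income on x_2: x_2* = M/p_2, x_1* = 0.
Numerically: x_1* = 0, x_2* = 9.8684.

x_1* = 0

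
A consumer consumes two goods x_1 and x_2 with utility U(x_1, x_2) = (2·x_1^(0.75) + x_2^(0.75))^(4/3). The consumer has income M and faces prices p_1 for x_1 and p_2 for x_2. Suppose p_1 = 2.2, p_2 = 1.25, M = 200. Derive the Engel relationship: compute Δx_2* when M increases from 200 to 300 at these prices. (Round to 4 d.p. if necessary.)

Δx_2* = 20.3313

MU_x_1 ∝ 2·x_1^(-0.25), MU_x_2 ∝ x_2^(-0.25), so MRS = 2·(x_2/x_1)^(0.25) = p_1/p_2.
Hence x_2/x_1 = ((1/2)·p_1/p_2)^(1/(0.25)), i.e. raised to the 4 power.
With the ratio pinned down, the budget gives x_1* = M/(p_1 + p_2·(x_2/x_1)) and x_2* = (x_2/x_1)·x_1*.
Numerically x_2/x_1 = 0.599695, so x_1* = 200/(2.2 + 1.25·0.599695) = 67.8054 and x_2* = 0.599695·67.8054 = 40.6626.
At M' = 300: x_2* = 60.9938. Change: 60.9938 − 40.6626 = 20.3313.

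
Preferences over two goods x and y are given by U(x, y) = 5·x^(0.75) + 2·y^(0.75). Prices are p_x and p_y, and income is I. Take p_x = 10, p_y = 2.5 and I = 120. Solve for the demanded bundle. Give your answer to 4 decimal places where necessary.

x* = 4.5482, y* = 29.8072

MRS = MU_x/MU_y = (5/2)·(y/x)^(0.25). Set equal to p_x/p_y.
Solve for the ratio: y/x = [(2/5)·p_x/p_y]^(4).
Substitute y = (y/x)·x into the budget: x* = I/(p_x + p_y·(y/x)).
Numerically y/x = 6.5536, so x* = 120/(10 + 2.5·6.5536) = 4.5482 and y* = 6.5536·4.5482 = 29.8072.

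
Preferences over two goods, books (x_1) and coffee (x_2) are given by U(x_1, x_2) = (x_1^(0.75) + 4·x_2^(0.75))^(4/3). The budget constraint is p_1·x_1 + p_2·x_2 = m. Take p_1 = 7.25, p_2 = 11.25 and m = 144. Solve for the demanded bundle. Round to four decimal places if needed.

MU_x_1 ∝ x_1^(-0.25), MU_x_2 ∝ 4·x_2^(-0.25), so MRS = (1/4)·(x_2/x_1)^(0.25) = p_1/p_2.
Hence x_2/x_1 = (4·p_1/p_2)^(1/(0.25)), i.e. raised to the 4 power.
Substitute x_2 = (x_2/x_1)·x_1 into the budget: x_1* = m/(p_1 + p_2·(x_2/x_1)).
Numerically x_2/x_1 = 44.155205, so x_1* = 144/(7.25 + 11.25·44.155205) = 0.2857 and x_2* = 44.155205·0.2857 = 12.6159.

x_1* = 0.2857, x_2* = 12.6159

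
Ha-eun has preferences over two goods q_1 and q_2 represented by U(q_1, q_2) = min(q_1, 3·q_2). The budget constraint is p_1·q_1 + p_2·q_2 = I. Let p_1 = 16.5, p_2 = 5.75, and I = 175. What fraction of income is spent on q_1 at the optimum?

With perfect complements, no substitution: consume in ratio q_1:q_2 = 3:1.
Budget: p_1·q_1 + p_2·(1/3)·q_1 = I, so (3·p_1 + p_2)·q_1 = 3·I.
Demand: q_1*(p_1,p_2,I) = 3·I/(3·p_1 + p_2), q_2* = I/(3·p_1 + p_2).
Here 3·16.5 + 5.75 = 55.25, giving q_1* = 9.5023 and q_2* = 3.1674.
Expenditure on q_1: 16.5·9.5023 = 156.7873; share = 0.8959.

share on q_1 = 0.8959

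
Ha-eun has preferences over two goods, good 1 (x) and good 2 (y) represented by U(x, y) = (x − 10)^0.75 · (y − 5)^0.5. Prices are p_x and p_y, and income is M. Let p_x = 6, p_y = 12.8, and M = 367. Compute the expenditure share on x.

share on x = 0.5608

MRS = (3/2)·(y−5)/(x−10). Tangency with p_x/p_y gives y−5 = (2/3)·(p_x/p_y)·(x−10).
Substituting into the budget: x* = 10 + 0.6·(M − 10·p_x − 5·p_y)/p_x, and y* = 5 + 0.4·(…)/p_y.
Discretionary income = 367 − 10·6 − 5·12.8 = 243; x* = 10 + 0.6·243/6 = 34.3; y* = 5 + 0.4·243/12.8 = 12.5938.
Expenditure on x: 6·34.3 = 205.8; share = 0.5608.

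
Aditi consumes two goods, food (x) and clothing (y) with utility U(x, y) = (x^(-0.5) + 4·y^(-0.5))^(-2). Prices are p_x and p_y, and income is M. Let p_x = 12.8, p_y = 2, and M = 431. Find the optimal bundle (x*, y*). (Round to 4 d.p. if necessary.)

Substitute y = (y/x)·x into the budget: x* = M/(p_x + p_y·(y/x)).
Numerically y/x = 8.686136, so x* = 431/(12.8 + 2·8.686136) = 14.2846 and y* = 8.686136·14.2846 = 124.0783.

x* = 14.2846, y* = 124.0783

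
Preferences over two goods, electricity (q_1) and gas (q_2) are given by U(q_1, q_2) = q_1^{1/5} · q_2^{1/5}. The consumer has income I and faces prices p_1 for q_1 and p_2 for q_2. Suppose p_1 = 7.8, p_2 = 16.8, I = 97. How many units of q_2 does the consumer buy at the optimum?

q_2* = 2.8869

At p_1=7.8, p_2=16.8, I=97: q_2* = 0.5·97/16.8 = 2.8869.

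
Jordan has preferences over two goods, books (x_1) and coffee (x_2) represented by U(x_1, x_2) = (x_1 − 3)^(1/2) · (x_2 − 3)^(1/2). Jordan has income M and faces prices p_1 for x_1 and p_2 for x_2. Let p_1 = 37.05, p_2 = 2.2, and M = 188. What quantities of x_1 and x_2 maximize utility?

MRS = (x_2−3)/(x_1−3). Tangency with p_1/p_2 gives x_2−3 = (p_1/p_2)·(x_1−3).
After buying the subsistence bundle (3, 3), a share 0.5 of the remaining income goes to x_1: x_1* = 3 + 0.5·(M − 3p_1 − 3p_2)/p_1.
Discretionary income = 188 − 3·37.05 − 3·2.2 = 70.25; x_1* = 3 + 0.5·70.25/37.05 = 3.948; x_2* = 3 + 0.5·70.25/2.2 = 18.9659.

x_1* = 3.948, x_2* = 18.9659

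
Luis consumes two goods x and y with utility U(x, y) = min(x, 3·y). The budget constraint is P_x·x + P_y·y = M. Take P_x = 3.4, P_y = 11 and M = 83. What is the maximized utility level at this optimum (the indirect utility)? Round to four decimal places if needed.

With perfect complements, no substitution: consume in ratio x:y = 3:1.
Budget: P_x·x + P_y·(1/3)·x = M, so (3·P_x + P_y)·x = 3·M.
Demand: x*(P_x,P_y,M) = 3·M/(3·P_x + P_y), y* = M/(3·P_x + P_y).
Here 3·3.4 + 11 = 21.2, giving x* = 11.7453 and y* = 3.9151.
Utility at the optimum: U(11.7453, 3.9151) = 11.7453.

V = 11.7453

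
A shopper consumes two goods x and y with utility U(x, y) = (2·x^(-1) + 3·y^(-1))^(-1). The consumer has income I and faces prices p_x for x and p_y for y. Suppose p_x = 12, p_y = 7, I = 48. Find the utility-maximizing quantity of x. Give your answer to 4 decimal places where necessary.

Substitute y = (y/x)·x into the budget: x* = I/(p_x + p_y·(y/x)).
Numerically y/x = 1.603567, so x* = 48/(12 + 7·1.603567) = 2.0667.

x* = 2.0667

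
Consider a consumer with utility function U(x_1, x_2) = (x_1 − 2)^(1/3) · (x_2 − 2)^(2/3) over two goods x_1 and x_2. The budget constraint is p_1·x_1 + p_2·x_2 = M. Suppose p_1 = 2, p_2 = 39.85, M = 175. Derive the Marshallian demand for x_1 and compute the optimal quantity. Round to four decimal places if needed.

Let x_1' = x_1−2, x_2' = x_2−2. MRS = (1/2)·x_2'/x_1' = p_1/p_2.
After buying the subsistence bundle (2, 2), a share 1/3 of the remaining income goes to x_1: x_1* = 2 + 1/3·(M − 2p_1 − 2p_2)/p_1.
Discretionary income = 175 − 2·2 − 2·39.85 = 91.3; x_1* = 2 + 1/3·91.3/2 = 17.2167.

x_1* = 17.2167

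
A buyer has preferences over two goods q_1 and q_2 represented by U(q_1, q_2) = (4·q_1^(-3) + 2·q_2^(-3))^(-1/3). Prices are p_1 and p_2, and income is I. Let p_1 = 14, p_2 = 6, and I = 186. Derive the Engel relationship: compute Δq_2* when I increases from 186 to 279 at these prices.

Δq_2* = 4.7764

MRS = MU_q_1/MU_q_2 = 2·(q_2/q_1)^(4). Set equal to p_1/p_2.
Hence q_2/q_1 = ((1/2)·p_1/p_2)^(1/(4)), i.e. raised to the 0.25 power.
Substitute q_2 = (q_2/q_1)·q_1 into the budget: q_1* = I/(p_1 + p_2·(q_2/q_1)).
Numerically q_2/q_1 = 1.03929, so q_1* = 186/(14 + 6·1.03929) = 9.1917 and q_2* = 1.03929·9.1917 = 9.5528.
At I' = 279: q_2* = 14.3292. Change: 14.3292 − 9.5528 = 4.7764.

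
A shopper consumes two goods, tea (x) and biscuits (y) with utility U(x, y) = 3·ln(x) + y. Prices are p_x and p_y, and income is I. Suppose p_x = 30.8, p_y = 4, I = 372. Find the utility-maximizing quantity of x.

x* = 0.3896

Set MRS = p_x/p_y: (3/x)/1 = p_x/p_y.
So x*(p_x,p_y) = 3·p_y/p_x, independent of income; and y* = (I − 3·p_y)/p_y.
At the given prices: x* = 3·4/30.8 = 0.3896.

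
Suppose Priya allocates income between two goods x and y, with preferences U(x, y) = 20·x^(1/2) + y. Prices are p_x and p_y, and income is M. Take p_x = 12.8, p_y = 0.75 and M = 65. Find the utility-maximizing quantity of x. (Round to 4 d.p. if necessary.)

x* = 0.3433

Set MRS = p_x/p_y: 10·x^(−1/2) = p_x/p_y.
Solve: √x = 10·p_y/p_x, so x*(p_x,p_y) = (10·p_y/p_x)², and y* = (M − p_x·x*)/p_y.
Plugging in: x* = (10·0.75/12.8)² = 0.3433.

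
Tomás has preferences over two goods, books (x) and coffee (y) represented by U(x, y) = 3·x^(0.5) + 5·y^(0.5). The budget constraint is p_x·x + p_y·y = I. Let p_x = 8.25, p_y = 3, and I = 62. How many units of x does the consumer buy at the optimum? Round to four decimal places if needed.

From the CES first-order condition, (3/5)·(y/x)^(0.5) = p_x/p_y.
Solve for the ratio: y/x = [(5/3)·p_x/p_y]^(2).
Substitute y = (y/x)·x into the budget: x* = I/(p_x + p_y·(y/x)).
Numerically y/x = 21.006944, so x* = 62/(8.25 + 3·21.006944) = 0.8699.

x* = 0.8699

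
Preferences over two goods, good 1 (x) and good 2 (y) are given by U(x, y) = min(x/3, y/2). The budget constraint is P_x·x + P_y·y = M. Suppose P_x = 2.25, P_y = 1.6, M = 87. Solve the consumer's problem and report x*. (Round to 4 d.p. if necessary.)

x* = 26.2312

With perfect complements, no substitution: consume in ratio x:y = 3:2.
Budget: P_x·x + P_y·(2/3)·x = M, so (3·P_x + 2·P_y)·x = 3·M.
Demand: x*(P_x,P_y,M) = 3·M/(3·P_x + 2·P_y), y* = 2·M/(3·P_x + 2·P_y).
Here 3·2.25 + 2·1.6 = 9.95, giving x* = 26.2312.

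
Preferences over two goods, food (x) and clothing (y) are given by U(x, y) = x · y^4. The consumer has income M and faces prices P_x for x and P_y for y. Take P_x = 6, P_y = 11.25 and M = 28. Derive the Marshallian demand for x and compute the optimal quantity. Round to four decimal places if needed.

Tangency: MRS = (1/4)·y/x = P_x/P_y.
So P_y·y = 4·P_x·x; combined with the budget, a share 0.2 of income goes to x.
Demand: x*(P_x,P_y,M) = 0.2·M/P_x and y* = 0.8·M/P_y.
At P_x=6, P_y=11.25, M=28: x* = 0.2·28/6 = 0.9333.

x* = 0.9333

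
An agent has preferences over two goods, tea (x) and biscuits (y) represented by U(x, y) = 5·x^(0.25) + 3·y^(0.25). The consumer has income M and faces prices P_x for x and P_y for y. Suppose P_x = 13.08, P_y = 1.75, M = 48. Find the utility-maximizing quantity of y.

MU_x ∝ 5·x^(-0.75), MU_y ∝ 3·y^(-0.75), so MRS = (5/3)·(y/x)^(0.75) = P_x/P_y.
Solve for the ratio: y/x = [(3/5)·P_x/P_y]^(4/3).
With the ratio pinned down, the budget gives x* = M/(P_x + P_y·(y/x)) and y* = (y/x)·x*.
Numerically y/x = 7.395393, so x* = 48/(13.08 + 1.75·7.395393) = 1.8446 and y* = 7.395393·1.8446 = 13.6415.

y* = 13.6415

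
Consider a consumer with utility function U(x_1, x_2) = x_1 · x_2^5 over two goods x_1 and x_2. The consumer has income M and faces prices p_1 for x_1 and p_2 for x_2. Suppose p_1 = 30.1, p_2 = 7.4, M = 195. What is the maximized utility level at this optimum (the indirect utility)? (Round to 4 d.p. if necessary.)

V = 5513470.9836

The MRS is (1/5)·x_2/x_1. Set MRS = p_1/p_2.
Rearranging, p_2·x_2 = 5·p_1·x_1. Substituting into the budget gives p_1·x_1·(1 + 5) = M.
Demand: x_1*(p_1,p_2,M) = 1/6·M/p_1 and x_2* = 5/6·M/p_2.
At p_1=30.1, p_2=7.4, M=195: x_1* = 1/6·195/30.1 = 1.0797, x_2* = 21.9595.
Utility at the optimum: U(1.0797, 21.9595) = 5513470.9836.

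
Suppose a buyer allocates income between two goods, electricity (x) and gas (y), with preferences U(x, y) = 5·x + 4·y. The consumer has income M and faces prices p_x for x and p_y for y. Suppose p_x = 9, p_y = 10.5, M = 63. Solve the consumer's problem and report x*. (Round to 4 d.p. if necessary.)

Perfect substitutes: compare marginal utility per dollar. 5/p_x vs 4/p_y → 0.5556 vs 0.381.
x gives more utility per dollar, so spend all income on x: x* = M/p_x, y* = 0.
Numerically: x* = 7, y* = 0.

x* = 7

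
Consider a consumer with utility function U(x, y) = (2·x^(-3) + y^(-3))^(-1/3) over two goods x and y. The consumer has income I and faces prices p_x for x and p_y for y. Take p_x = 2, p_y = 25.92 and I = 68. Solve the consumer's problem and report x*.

MU_x ∝ 2·x^(-4), MU_y ∝ y^(-4), so MRS = 2·(y/x)^(4) = p_x/p_y.
Hence y/x = ((1/2)·p_x/p_y)^(1/(4)), i.e. raised to the 0.25 power.
With the ratio pinned down, the budget gives x* = I/(p_x + p_y·(y/x)) and y* = (y/x)·x*.
Numerically y/x = 0.443191, so x* = 68/(2 + 25.92·0.443191) = 5.0417.

x* = 5.0417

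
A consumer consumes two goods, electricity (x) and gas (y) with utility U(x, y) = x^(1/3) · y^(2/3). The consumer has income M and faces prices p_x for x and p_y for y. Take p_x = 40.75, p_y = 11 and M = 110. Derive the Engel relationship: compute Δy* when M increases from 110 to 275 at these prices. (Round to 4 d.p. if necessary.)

Δy* = 10

Tangency: MRS = (1/2)·y/x = p_x/p_y.
So 1/3·p_y·y = 2/3·p_x·x; combined with the budget, a share 1/3 of income goes to x.
Demand: x*(p_x,p_y,M) = 1/3·M/p_x and y* = 2/3·M/p_y.
At p_x=40.75, p_y=11, M=110: y* = 2/3·110/11 = 6.6667.
At M' = 275: y* = 16.6667. Change: 16.6667 − 6.6667 = 10.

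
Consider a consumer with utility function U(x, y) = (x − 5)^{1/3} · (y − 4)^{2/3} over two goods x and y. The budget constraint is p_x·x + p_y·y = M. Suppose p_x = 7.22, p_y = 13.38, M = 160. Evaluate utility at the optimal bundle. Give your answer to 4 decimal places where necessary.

This is Cobb-Douglas in (x−5, y−4): tangency gives 1/3·p_y·(y−4) = 2/3·p_x·(x−5).
Substituting into the budget: x* = 5 + 1/3·(M − 5·p_x − 4·p_y)/p_x, and y* = 4 + 2/3·(…)/p_y.
Discretionary income = 160 − 5·7.22 − 4·13.38 = 70.38; x* = 5 + 1/3·70.38/7.22 = 8.2493; y* = 4 + 2/3·70.38/13.38 = 7.5067.
Utility at the optimum: U(8.2493, 7.5067) = 3.4187.

V = 3.4187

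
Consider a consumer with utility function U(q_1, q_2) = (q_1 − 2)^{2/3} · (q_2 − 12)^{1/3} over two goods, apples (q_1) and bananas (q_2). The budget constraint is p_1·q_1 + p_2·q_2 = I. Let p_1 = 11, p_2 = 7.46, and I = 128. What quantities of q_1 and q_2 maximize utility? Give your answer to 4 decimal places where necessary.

Let q_1' = q_1−2, q_2' = q_2−12. MRS = 2·q_2'/q_1' = p_1/p_2.
Substituting into the budget: q_1* = 2 + 2/3·(I − 2·p_1 − 12·p_2)/p_1, and q_2* = 12 + 1/3·(…)/p_2.
Discretionary income = 128 − 2·11 − 12·7.46 = 16.48; q_1* = 2 + 2/3·16.48/11 = 2.9988; q_2* = 12 + 1/3·16.48/7.46 = 12.7364.

q_1* = 2.9988, q_2* = 12.7364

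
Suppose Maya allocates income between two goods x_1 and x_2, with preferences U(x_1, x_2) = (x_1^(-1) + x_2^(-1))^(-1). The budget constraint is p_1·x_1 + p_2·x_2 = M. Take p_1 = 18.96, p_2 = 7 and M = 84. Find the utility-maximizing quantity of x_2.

With the ratio pinned down, the budget gives x_1* = M/(p_1 + p_2·(x_2/x_1)) and x_2* = (x_2/x_1)·x_1*.
Numerically x_2/x_1 = 1.645774, so x_1* = 84/(18.96 + 7·1.645774) = 2.7559 and x_2* = 1.645774·2.7559 = 4.5355.

x_2* = 4.5355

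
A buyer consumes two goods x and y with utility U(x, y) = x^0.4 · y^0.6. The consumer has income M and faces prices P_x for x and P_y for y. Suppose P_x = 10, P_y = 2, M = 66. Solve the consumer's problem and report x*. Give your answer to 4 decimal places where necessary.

x* = 2.64

MU_x/MU_y = (0.4·y)/(0.6·x); tangency sets this equal to P_x/P_y.
So 0.4·P_y·y = 0.6·P_x·x; combined with the budget, a share 0.4 of income goes to x.
Demand: x*(P_x,P_y,M) = 0.4·M/P_x and y* = 0.6·M/P_y.
At P_x=10, P_y=2, M=66: x* = 0.4·66/10 = 2.64.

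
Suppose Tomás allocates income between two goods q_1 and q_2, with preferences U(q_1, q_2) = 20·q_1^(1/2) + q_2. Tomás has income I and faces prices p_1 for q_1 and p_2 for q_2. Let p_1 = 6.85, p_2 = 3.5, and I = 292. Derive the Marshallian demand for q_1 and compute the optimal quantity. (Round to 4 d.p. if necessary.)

Utility is quasi-linear in q_2; the FOC for q_1 is 10/√q_1 = p_1/p_2.
Solve: √q_1 = 10·p_2/p_1, so q_1*(p_1,p_2) = (10·p_2/p_1)², and q_2* = (I − p_1·q_1*)/p_2.
Plugging in: q_1* = (10·3.5/6.85)² = 26.1069.

q_1* = 26.1069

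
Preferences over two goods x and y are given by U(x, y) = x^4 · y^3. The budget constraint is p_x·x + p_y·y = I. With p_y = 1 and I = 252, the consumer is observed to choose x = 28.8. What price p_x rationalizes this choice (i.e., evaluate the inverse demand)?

MU_x/MU_y = (4·y)/(3·x); tangency sets this equal to p_x/p_y.
Rearranging, p_y·y = (3/4)·p_x·x. Substituting into the budget gives p_x·x·(1 + (3/4)) = I.
Demand: x*(p_x,p_y,I) = 4/7·I/p_x and y* = 3/7·I/p_y.
Set x* = 28.8 in the demand function and solve for p_x: p_x = 5.

p_x = 5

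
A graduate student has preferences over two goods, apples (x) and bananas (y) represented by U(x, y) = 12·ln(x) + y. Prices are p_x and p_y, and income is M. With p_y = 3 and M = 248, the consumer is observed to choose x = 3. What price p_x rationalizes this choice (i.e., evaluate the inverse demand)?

p_x = 12

MU_x = 12/x, MU_y = 1. Tangency: 12/x = p_x/p_y.
So x*(p_x,p_y) = 12·p_y/p_x, independent of income; and y* = (M − 12·p_y)/p_y.
Set x* = 3 in the demand function and solve for p_x: p_x = 12.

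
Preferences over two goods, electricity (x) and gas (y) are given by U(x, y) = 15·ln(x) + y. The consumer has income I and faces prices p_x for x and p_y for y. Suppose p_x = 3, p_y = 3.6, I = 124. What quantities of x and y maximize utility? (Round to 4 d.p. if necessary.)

At the given prices: x* = 15·3.6/3 = 18, and y* = 19.4444.

x* = 18, y* = 19.4444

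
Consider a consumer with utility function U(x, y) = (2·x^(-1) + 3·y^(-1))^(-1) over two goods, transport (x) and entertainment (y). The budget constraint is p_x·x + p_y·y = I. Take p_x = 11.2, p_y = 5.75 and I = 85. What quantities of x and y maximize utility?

x* = 4.0421, y* = 6.9092

From the CES first-order condition, (2/3)·(y/x)^(2) = p_x/p_y.
Solve for the ratio: y/x = [(3/2)·p_x/p_y]^(0.5).
With the ratio pinned down, the budget gives x* = I/(p_x + p_y·(y/x)) and y* = (y/x)·x*.
Numerically y/x = 1.70931, so x* = 85/(11.2 + 5.75·1.70931) = 4.0421 and y* = 1.70931·4.0421 = 6.9092.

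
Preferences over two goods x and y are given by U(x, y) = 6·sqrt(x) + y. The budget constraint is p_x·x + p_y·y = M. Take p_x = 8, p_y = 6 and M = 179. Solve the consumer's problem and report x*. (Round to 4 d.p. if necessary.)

Plugging in: x* = (3·6/8)² = 5.0625.

x* = 5.0625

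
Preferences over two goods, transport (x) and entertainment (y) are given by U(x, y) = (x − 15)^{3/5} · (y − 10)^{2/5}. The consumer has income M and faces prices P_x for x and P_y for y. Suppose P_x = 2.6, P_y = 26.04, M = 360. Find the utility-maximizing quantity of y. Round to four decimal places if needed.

This is Cobb-Douglas in (x−15, y−10): tangency gives 0.6·P_y·(y−10) = 0.4·P_x·(x−15).
Substituting into the budget: x* = 15 + 0.6·(M − 15·P_x − 10·P_y)/P_x, and y* = 10 + 0.4·(…)/P_y.
Discretionary income = 360 − 15·2.6 − 10·26.04 = 60.6; y* = 10 + 0.4·60.6/26.04 = 10.9309.

y* = 10.9309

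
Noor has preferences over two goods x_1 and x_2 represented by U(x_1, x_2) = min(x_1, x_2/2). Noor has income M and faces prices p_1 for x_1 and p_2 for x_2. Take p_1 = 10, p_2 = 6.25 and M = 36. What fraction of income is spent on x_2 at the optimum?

Leontief preferences: the optimum is at the kink where x_1/1 = x_2/2, i.e. x_2 = 2·x_1.
Budget: p_1·x_1 + p_2·2·x_1 = M, so (p_1 + 2·p_2)·x_1 = M.
Demand: x_1*(p_1,p_2,M) = M/(p_1 + 2·p_2), x_2* = 2·M/(p_1 + 2·p_2).
Here 10 + 2·6.25 = 22.5, giving x_1* = 1.6 and x_2* = 3.2.
Expenditure on x_2: 6.25·3.2 = 20; share = 0.5556.

share on x_2 = 0.5556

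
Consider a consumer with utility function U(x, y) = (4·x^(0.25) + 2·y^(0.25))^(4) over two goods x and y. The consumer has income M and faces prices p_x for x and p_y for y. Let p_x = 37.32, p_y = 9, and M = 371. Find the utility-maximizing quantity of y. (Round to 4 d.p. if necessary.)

Substitute y = (y/x)·x into the budget: x* = M/(p_x + p_y·(y/x)).
Numerically y/x = 2.643781, so x* = 371/(37.32 + 9·2.643781) = 6.0706 and y* = 2.643781·6.0706 = 16.0494.

y* = 16.0494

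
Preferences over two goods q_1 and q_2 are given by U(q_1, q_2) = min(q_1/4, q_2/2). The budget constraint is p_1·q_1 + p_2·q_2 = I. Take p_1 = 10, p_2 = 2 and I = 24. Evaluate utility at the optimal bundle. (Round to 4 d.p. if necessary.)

Here 4·10 + 2·2 = 44, giving q_1* = 2.1818 and q_2* = 1.0909.
Utility at the optimum: U(2.1818, 1.0909) = 0.5455.

V = 0.5455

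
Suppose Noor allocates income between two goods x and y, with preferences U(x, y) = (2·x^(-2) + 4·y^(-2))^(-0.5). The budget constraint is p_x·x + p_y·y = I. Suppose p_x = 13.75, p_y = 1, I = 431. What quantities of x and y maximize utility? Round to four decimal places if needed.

x* = 25.7031, y* = 77.5824

MRS = MU_x/MU_y = (1/2)·(y/x)^(3). Set equal to p_x/p_y.
Solve for the ratio: y/x = [2·p_x/p_y]^(1/3).
Substitute y = (y/x)·x into the budget: x* = I/(p_x + p_y·(y/x)).
Numerically y/x = 3.018405, so x* = 431/(13.75 + 1·3.018405) = 25.7031 and y* = 3.018405·25.7031 = 77.5824.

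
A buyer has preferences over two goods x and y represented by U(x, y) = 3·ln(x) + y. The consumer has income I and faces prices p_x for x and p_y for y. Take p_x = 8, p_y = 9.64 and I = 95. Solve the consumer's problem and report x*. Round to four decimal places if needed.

MU_x = 3/x, MU_y = 1. Tangency: 3/x = p_x/p_y.
So x*(p_x,p_y) = 3·p_y/p_x, independent of income; and y* = (I − 3·p_y)/p_y.
At the given prices: x* = 3·9.64/8 = 3.615.

x* = 3.615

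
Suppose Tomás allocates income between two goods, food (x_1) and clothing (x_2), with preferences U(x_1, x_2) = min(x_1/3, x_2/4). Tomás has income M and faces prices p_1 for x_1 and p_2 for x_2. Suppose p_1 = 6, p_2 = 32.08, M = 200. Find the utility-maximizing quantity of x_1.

x_1* = 4.1006

Leontief preferences: the optimum is at the kink where x_1/3 = x_2/4, i.e. x_2 = (4/3)·x_1.
Budget: p_1·x_1 + p_2·(4/3)·x_1 = M, so (3·p_1 + 4·p_2)·x_1 = 3·M.
Demand: x_1*(p_1,p_2,M) = 3·M/(3·p_1 + 4·p_2), x_2* = 4·M/(3·p_1 + 4·p_2).
Here 3·6 + 4·32.08 = 146.32, giving x_1* = 4.1006.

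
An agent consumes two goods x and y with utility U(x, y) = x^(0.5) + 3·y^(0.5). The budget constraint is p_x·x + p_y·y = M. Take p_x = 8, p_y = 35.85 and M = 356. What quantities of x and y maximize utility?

x* = 14.7921, y* = 6.6294

MU_x ∝ x^(-0.5), MU_y ∝ 3·y^(-0.5), so MRS = (1/3)·(y/x)^(0.5) = p_x/p_y.
Solve for the ratio: y/x = [3·p_x/p_y]^(2).
With the ratio pinned down, the budget gives x* = M/(p_x + p_y·(y/x)) and y* = (y/x)·x*.
Numerically y/x = 0.448171, so x* = 356/(8 + 35.85·0.448171) = 14.7921 and y* = 0.448171·14.7921 = 6.6294.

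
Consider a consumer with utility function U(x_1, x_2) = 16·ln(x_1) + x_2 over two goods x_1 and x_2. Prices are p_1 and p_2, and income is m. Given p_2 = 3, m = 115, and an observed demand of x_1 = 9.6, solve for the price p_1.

MU_x_1 = 16/x_1, MU_x_2 = 1. Tangency: 16/x_1 = p_1/p_2.
So x_1*(p_1,p_2) = 16·p_2/p_1, independent of income; and x_2* = (m − 16·p_2)/p_2.
Set x_1* = 9.6 in the demand function and solve for p_1: p_1 = 5.

p_1 = 5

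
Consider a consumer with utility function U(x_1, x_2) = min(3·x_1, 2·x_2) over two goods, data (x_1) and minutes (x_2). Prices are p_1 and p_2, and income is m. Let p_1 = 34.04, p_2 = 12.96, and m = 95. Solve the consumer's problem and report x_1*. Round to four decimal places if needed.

x_1* = 1.7764

Leontief preferences: the optimum is at the kink where x_1/2 = x_2/3, i.e. x_2 = (3/2)·x_1.
Budget: p_1·x_1 + p_2·(3/2)·x_1 = m, so (2·p_1 + 3·p_2)·x_1 = 2·m.
Demand: x_1*(p_1,p_2,m) = 2·m/(2·p_1 + 3·p_2), x_2* = 3·m/(2·p_1 + 3·p_2).
Here 2·34.04 + 3·12.96 = 106.96, giving x_1* = 1.7764.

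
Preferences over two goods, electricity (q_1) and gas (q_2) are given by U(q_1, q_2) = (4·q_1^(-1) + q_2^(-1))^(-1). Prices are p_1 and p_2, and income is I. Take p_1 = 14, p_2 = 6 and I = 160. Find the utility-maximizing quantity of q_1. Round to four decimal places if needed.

Numerically q_2/q_1 = 0.763763, so q_1* = 160/(14 + 6·0.763763) = 8.6102.

q_1* = 8.6102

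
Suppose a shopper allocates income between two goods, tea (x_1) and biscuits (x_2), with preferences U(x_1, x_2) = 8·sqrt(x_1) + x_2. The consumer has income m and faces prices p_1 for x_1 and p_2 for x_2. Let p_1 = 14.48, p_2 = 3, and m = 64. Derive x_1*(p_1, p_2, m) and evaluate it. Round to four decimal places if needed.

Utility is quasi-linear in x_2; the FOC for x_1 is 4/√x_1 = p_1/p_2.
Thus x_1* = (4·p_2/p_1)² — independent of m — with the rest of income spent on x_2.
Plugging in: x_1* = (4·3/14.48)² = 0.6868.

x_1* = 0.6868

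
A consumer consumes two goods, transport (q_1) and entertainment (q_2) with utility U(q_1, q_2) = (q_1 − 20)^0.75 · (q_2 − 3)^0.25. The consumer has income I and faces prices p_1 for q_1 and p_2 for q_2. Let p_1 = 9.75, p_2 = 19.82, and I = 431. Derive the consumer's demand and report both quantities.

q_1* = 33.58, q_2* = 5.2268

This is Cobb-Douglas in (q_1−20, q_2−3): tangency gives 0.75·p_2·(q_2−3) = 0.25·p_1·(q_1−20).
After buying the subsistence bundle (20, 3), a share 0.75 of the remaining income goes to q_1: q_1* = 20 + 0.75·(I − 20p_1 − 3p_2)/p_1.
Discretionary income = 431 − 20·9.75 − 3·19.82 = 176.54; q_1* = 20 + 0.75·176.54/9.75 = 33.58; q_2* = 3 + 0.25·176.54/19.82 = 5.2268.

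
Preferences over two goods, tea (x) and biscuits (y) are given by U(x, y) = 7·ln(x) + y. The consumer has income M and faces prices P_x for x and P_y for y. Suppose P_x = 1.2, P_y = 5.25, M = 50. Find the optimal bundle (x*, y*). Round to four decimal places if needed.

x* = 30.625, y* = 2.5238

MU_x = 7/x, MU_y = 1. Tangency: 7/x = P_x/P_y.
So x*(P_x,P_y) = 7·P_y/P_x, independent of income; and y* = (M − 7·P_y)/P_y.
At the given prices: x* = 7·5.25/1.2 = 30.625, and y* = 2.5238.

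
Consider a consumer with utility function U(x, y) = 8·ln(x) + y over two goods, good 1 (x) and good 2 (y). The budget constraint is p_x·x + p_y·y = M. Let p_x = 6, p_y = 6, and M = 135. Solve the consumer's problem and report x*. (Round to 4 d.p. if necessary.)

x* = 8

MU_x = 8/x, MU_y = 1. Tangency: 8/x = p_x/p_y.
So x*(p_x,p_y) = 8·p_y/p_x, independent of income; and y* = (M − 8·p_y)/p_y.
At the given prices: x* = 8·6/6 = 8.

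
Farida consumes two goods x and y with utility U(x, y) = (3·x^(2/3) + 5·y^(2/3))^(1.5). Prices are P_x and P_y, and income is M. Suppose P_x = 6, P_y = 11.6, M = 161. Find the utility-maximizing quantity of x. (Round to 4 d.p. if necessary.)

x* = 11.9866

Substitute y = (y/x)·x into the budget: x* = M/(P_x + P_y·(y/x)).
Numerically y/x = 0.640658, so x* = 161/(6 + 11.6·0.640658) = 11.9866.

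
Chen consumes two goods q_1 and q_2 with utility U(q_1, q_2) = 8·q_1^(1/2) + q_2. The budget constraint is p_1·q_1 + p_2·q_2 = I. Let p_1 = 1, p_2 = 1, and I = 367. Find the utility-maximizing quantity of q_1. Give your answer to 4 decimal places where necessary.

MU_q_1 = 4/√q_1, MU_q_2 = 1. Tangency: 4/√q_1 = p_1/p_2.
Solve: √q_1 = 4·p_2/p_1, so q_1*(p_1,p_2) = (4·p_2/p_1)², and q_2* = (I − p_1·q_1*)/p_2.
Plugging in: q_1* = (4·1/1)² = 16.

q_1* = 16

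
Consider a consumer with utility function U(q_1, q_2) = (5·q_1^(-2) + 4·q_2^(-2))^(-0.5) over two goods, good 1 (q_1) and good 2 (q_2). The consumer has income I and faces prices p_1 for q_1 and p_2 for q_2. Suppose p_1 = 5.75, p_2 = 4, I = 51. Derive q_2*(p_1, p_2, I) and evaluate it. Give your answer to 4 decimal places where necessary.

From the CES first-order condition, (5/4)·(q_2/q_1)^(3) = p_1/p_2.
Hence q_2/q_1 = ((4/5)·p_1/p_2)^(1/(3)), i.e. raised to the 1/3 power.
Substitute q_2 = (q_2/q_1)·q_1 into the budget: q_1* = I/(p_1 + p_2·(q_2/q_1)).
Numerically q_2/q_1 = 1.04769, so q_1* = 51/(5.75 + 4·1.04769) = 5.1304 and q_2* = 1.04769·5.1304 = 5.3751.

q_2* = 5.3751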